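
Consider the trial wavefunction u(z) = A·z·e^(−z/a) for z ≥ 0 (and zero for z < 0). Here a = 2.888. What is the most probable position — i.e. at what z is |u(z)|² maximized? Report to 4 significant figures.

z ≈ 2.888

Differentiate |u(z)|² with respect to z and set to zero.
This gives z = a.
With a = 2.888, the most probable position is 2.8880.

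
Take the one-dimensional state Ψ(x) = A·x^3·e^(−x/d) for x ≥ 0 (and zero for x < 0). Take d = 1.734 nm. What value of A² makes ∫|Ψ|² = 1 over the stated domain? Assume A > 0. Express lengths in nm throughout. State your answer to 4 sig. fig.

The normalization condition is ∫|Ψ|² dx = 1 from 0 to ∞.
With ∫₀^∞ x^6 e^(−αx) dx = 6!/α^7, ∫|Ψ|² dx = A²·(45·d^7/8).
Hence A² = 1/[45·d^7/8].
With d = 1.734: A² = 0.0037717 and A = 0.061414.

A^2 ≈ 0.003772 nm^(-7)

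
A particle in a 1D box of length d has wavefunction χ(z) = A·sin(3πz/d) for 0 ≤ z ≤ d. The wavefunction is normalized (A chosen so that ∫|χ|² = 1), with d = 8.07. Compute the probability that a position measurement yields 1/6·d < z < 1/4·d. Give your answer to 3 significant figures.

P ≈ 0.136

The probability is P = ∫ |χ|² dz over [1/6·d, 1/4·d].
With A² fixed by ∫|χ|² = 1, i.e. A² = (d/2)^(−1), substitute and integrate.
In terms of u = z/d (A² and the length scale cancel between numerator and denominator), P = [∫_{1/6}^{1/4} sin(3·π·u)^2 du] / [∫_{0}^{1} sin(3·π·u)^2 du].
Using ∫ sin(3·π·u)^2 du = u/2 - sin(6·π·u)/(12·π), the numerator is 1/(12·π) + 1/24 and the denominator is 1/2.
The result is P = (2 + π)/(12·π).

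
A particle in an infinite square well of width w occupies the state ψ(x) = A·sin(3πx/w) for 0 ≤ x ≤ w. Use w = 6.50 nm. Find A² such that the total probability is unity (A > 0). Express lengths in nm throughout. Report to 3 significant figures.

A^2 ≈ 0.308 nm^(-1)

The normalization condition is ∫|ψ|² dx = 1 from 0 to w.
With ∫₀^w sin²(nπx/w) dx = w/2, the integral (without the A² prefactor) comes out to w/2.
So A² = (w/2)^(−1).
Substituting w = 6.50 gives A² = 0.3077, so A = 0.5547.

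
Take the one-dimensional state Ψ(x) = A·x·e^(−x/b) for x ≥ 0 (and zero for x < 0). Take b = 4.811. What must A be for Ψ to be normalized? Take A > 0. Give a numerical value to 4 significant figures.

Require ∫ |Ψ|² dx = 1 over the whole domain.
Using ∫₀^∞ xⁿ e^(−αx) dx = n!/αⁿ⁺¹, ∫|Ψ|² dx = A²·(b^3/4).
Plugging in b = 4.811 yields A = 0.18953.

A ≈ 0.1895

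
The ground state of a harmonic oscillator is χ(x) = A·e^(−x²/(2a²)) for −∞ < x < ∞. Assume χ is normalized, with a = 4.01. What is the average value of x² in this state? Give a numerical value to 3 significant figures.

By definition ⟨x²⟩ = ∫ x^2 |χ(x)|² dx.
The ratio of the moment integral to the normalization integral gives ⟨x²⟩ = a^2/2.
Putting a = 4.01 gives 8.040.

⟨x^2⟩ ≈ 8.04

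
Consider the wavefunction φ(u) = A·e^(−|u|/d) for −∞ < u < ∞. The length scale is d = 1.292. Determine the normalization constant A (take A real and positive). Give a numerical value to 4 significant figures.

A ≈ 0.8798

The normalization condition is ∫|φ|² du = 1 from −∞ to ∞.
With ∫₀^∞ u^0 e^(−αu) du = 0!/α^1, the integral (without the A² prefactor) comes out to d.
Hence A² = 1/[d].
With d = 1.292: A² = 0.77399 and A = 0.87977.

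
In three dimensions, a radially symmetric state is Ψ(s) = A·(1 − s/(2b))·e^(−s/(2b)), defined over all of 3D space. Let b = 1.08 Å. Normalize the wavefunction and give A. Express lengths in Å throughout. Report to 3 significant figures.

The normalization condition is ∫|Ψ|² 4πs² ds = 1 from 0 to ∞.
The angular integral contributes 4π, leaving ∫₀^∞ s²|Ψ|² ds.
The integral (without the A² prefactor) comes out to 8·π·b^3.
With b = 1.08: A² = 0.03159 and A = 0.1777.

A ≈ 0.178 Å^(-3/2)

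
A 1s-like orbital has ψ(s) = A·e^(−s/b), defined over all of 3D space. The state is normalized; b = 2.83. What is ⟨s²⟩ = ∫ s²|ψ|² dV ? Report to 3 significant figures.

⟨s^2⟩ ≈ 24.0

By definition ⟨s²⟩ = ∫ s^2 |ψ(s)|² 4πs² ds.
Since the A² factors cancel between numerator and denominator, ⟨s²⟩ = 3·b^2.
With b = 2.83, ⟨s^2⟩ = 24.03.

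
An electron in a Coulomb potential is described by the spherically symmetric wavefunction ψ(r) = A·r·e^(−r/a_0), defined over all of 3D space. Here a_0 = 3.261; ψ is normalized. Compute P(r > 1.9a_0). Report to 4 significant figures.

P ≈ 0.6678

With dV = 4πr²dr, the probability is ∫|ψ|² dV over r > 1.9a_0.
A² is fixed by ∫₀^∞ 4πr²|ψ|² dr = 1, i.e. A² = (3·π·a_0^5)^(−1).
Let u = r/a_0; then A², 4π and the length scale all cancel, so P = ∫_{1.9}^{∞} u^4·e^(-2·u) du ÷ ∫_{0}^{∞} u^4·e^(-2·u) du.
An antiderivative of u^4·e^(-2·u) is -(u^4/2 + u^3 + 3·u^2/2 + 3·u/2 + 3/4)·e^(-2·u); evaluating from 1.9 to ∞ gives ≈ 0.500883, while the full integral is 3/4.
Taking the ratio yields P = 0.66784.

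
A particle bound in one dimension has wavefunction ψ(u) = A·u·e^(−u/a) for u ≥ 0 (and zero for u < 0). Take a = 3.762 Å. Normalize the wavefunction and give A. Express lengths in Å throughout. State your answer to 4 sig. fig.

A ≈ 0.2741 Å^(-3/2)

We need A² ∫|f|² du = 1, taking the integral from 0 to ∞.
With ψ = A·u·e^(−u/a), the integral evaluates to A²·[a^3/4].
Hence A² = 1/[a^3/4].
With a = 3.762: A² = 0.075128 and A = 0.27410.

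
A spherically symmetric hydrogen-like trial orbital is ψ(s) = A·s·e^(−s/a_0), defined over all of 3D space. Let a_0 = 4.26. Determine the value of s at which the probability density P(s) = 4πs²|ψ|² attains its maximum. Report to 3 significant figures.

Differentiate P(s) = 4πs²|ψ|² with respect to s and set to zero.
Solving yields s = 2·a_0.
With a_0 = 4.26, the most probable radial distance is 8.520.

s ≈ 8.52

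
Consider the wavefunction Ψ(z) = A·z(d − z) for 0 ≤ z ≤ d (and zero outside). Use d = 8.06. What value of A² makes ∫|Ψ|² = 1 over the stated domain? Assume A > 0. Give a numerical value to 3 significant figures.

A^2 ≈ 0.000882

Require ∫ |Ψ|² dz = 1 over the whole domain.
The integral (without the A² prefactor) comes out to d^5/30.
With d = 8.06: A² = 0.0008820 and A = 0.02970.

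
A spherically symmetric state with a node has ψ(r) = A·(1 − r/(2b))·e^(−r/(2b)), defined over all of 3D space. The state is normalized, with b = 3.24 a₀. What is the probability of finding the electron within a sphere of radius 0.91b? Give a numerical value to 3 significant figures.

P ≈ 0.0300

Integrate the radial probability density 4πr²|ψ|² over r ≤ 0.91b.
The full normalization integral is A²·[8·π·b^3] = 1, fixing A².
Substituting u = r/b, A², 4π and the length scale all cancel in the ratio: P = ∫_{0}^{0.91} u^2·(1 - u/2)^2·e^(-u) du / ∫_{0}^{∞} u^2·(1 - u/2)^2·e^(-u) du.
Using ∫ u^2·(1 - u/2)^2·e^(-u) du = -(u^4/4 + u^2 + 2·u + 2)·e^(-u), the numerator is ≈ 0.060019 and the denominator is 2.
This evaluates to P = 0.03001.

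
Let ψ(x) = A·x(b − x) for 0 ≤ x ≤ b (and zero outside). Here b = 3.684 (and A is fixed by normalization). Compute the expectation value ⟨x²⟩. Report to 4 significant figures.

⟨x^2⟩ ≈ 3.878

⟨x²⟩ = ∫ x^2 |ψ|² dx over the full domain.
Expanding the polynomial and integrating term by term, evaluating both integrals, ⟨x²⟩ = 2·b^2/7.
Putting b = 3.684 gives 3.8777.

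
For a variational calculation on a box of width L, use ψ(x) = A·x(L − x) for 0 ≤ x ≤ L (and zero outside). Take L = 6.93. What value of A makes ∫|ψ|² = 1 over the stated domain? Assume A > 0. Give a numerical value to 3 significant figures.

A ≈ 0.0433

We need A² ∫|f|² dx = 1, taking the integral from 0 to L.
Expanding the polynomial and integrating term by term, the integral (without the A² prefactor) comes out to L^5/30.
Setting this equal to 1 gives A² = 1/(L^5/30).
Substituting L = 6.93 gives A² = 0.001877, so A = 0.04332.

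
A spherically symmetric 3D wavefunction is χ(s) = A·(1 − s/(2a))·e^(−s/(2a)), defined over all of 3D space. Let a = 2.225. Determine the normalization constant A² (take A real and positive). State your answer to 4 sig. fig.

The normalization condition is ∫|χ|² 4πs² ds = 1 from 0 to ∞.
In 3D with spherical symmetry the volume element is 4πs² ds.
Using ∫₀^∞ sⁿ e^(−αs) ds = n!/αⁿ⁺¹, carrying out the integral gives A² · 8·π·a^3.
So A² = (8·π·a^3)^(−1).
Substituting a = 2.225 gives A² = 0.0036122, so A = 0.060101.

A^2 ≈ 0.003612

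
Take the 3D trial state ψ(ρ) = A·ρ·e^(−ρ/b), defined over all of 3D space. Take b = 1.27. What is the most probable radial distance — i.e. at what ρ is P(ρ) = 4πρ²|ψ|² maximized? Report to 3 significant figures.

The maximum of P(ρ) = 4πρ²|ψ|² occurs where its derivative vanishes.
This gives ρ = 2·b.
With b = 1.27, the most probable radial distance is 2.540.

ρ ≈ 2.54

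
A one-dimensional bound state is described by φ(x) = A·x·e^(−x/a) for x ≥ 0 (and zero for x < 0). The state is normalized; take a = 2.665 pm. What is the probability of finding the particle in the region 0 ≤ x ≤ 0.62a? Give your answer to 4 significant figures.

|φ|² is the probability density, so P = ∫_{0}^{0.62a} |φ|² dx.
The normalization integral ∫|φ|²dx over the whole domain equals a^3/4·A², and A² cancels in the ratio.
Let u = x/a; then A² and the length scale cancel, so P = ∫_{0}^{0.62} u^2·e^(-2·u) du ÷ ∫_{0}^{∞} u^2·e^(-2·u) du.
Using ∫ u^2·e^(-2·u) du = -(2·u^2 + 2·u + 1)·e^(-2·u)/4, the numerator is 1/4 - 3761·e^(-31/25)/5000 and the denominator is 1/4.
The result is P = 0.12930.

P ≈ 0.1293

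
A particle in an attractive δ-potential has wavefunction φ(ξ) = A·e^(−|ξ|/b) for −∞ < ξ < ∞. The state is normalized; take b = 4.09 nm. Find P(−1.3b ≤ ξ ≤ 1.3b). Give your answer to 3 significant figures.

P ≈ 0.926

P = ∫_{−1.3b}^{1.3b} |φ(ξ)|² dξ.
Since A² = 1/(b), this is the region integral divided by the full normalization integral.
By symmetry take twice the ξ ≥ 0 contribution in numerator and denominator; the 2's cancel. In terms of u = ξ/b (A² and the length scale cancel between numerator and denominator), P = [∫_{0}^{1.3} e^(-2·u) du] / [∫_{0}^{∞} e^(-2·u) du].
An antiderivative of e^(-2·u) is -e^(-2·u)/2; evaluating from 0 to 1.3 gives 1/2 - e^(-13/5)/2, while the full integral is 1/2.
Evaluating gives P = 0.9257.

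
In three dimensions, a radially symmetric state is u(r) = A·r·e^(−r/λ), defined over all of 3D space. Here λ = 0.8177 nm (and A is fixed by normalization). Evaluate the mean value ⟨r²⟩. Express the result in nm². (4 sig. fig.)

⟨r^2⟩ ≈ 5.015 nm^2

By definition ⟨r²⟩ = ∫ r^2 |u(r)|² 4πr² dr.
Recall ∫₀^∞ r^m e^(−r/β) dr = m!·β^(m+1), the ratio of the moment integral to the normalization integral gives ⟨r²⟩ = 15·λ^2/2.
With λ = 0.8177, ⟨r^2⟩ = 5.0147.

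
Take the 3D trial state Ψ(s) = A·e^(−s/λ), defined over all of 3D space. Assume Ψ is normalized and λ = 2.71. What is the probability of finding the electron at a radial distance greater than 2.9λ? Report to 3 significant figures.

P = ∫ |Ψ|² 4πs² ds over s > 2.9λ.
A² is fixed by ∫₀^∞ 4πs²|Ψ|² ds = 1, i.e. A² = (π·λ^3)^(−1).
Let u = s/λ; then A², 4π and the length scale all cancel, so P = ∫_{2.9}^{∞} u^2·e^(-2·u) du ÷ ∫_{0}^{∞} u^2·e^(-2·u) du.
An antiderivative of u^2·e^(-2·u) is -(2·u^2 + 2·u + 1)·e^(-2·u)/4; evaluating from 2.9 to ∞ gives 1181·e^(-29/5)/200, while the full integral is 1/4.
The region integral divided by the full integral gives P = 0.07151.

P ≈ 0.0715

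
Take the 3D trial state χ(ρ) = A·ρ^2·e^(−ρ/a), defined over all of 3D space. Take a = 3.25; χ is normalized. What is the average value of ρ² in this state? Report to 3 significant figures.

⟨ρ²⟩ = ∫ ρ^2 |χ|² 4πρ² dρ over the full domain.
Since the A² factors cancel between numerator and denominator, ⟨ρ²⟩ = 14·a^2.
Putting a = 3.25 gives 147.9.

⟨ρ^2⟩ ≈ 148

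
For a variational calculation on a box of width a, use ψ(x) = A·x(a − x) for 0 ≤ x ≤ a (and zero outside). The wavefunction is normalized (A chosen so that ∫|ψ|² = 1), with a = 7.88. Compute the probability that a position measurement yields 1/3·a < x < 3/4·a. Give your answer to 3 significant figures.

P ≈ 0.687

P = ∫_{1/3·a}^{3/4·a} |ψ(x)|² dx.
Since A² = 1/(a^5/30), this is the region integral divided by the full normalization integral.
In terms of u = x/a (A² and the length scale cancel between numerator and denominator), P = [∫_{1/3}^{3/4} u^2·(1 - u)^2 du] / [∫_{0}^{1} u^2·(1 - u)^2 du].
Using ∫ u^2·(1 - u)^2 du = u^3·(6·u^2 - 15·u + 10)/30, the numerator is ≈ 0.022887 and the denominator is 1/30.
Evaluating gives P = 0.6866.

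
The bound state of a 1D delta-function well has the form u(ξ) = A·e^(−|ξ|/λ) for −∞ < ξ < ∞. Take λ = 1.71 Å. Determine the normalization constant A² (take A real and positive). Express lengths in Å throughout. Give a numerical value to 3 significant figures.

A^2 ≈ 0.585 Å^(-1)

The normalization condition is ∫|u|² dξ = 1 from −∞ to ∞.
With ∫₀^∞ ξ^0 e^(−αξ) dξ = 0!/α^1, carrying out the integral gives A² · λ.
So A² = (λ)^(−1).
With λ = 1.71: A² = 0.5848 and A = 0.7647.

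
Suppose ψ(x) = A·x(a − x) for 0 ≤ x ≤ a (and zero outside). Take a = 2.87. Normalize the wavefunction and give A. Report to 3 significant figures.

A ≈ 0.393

The normalization condition is ∫|ψ|² dx = 1 from 0 to a.
Expanding the polynomial and integrating term by term, with ψ = A·x(a − x), the integral evaluates to A²·[a^5/30].
So A² = (a^5/30)^(−1).
With a = 2.87: A² = 0.1541 and A = 0.3925.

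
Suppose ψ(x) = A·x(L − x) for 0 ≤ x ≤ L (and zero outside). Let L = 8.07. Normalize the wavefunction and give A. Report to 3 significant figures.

A ≈ 0.0296

Normalization requires ∫|ψ|² dx = 1, integrated from 0 to L.
Expanding the polynomial and integrating term by term, ∫|ψ|² dx = A²·(L^5/30).
So A² = (L^5/30)^(−1).
Substituting L = 8.07 gives A² = 0.0008765, so A = 0.02961.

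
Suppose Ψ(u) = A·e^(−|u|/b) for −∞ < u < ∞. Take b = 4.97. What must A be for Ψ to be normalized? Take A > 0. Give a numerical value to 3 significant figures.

Normalization requires ∫|Ψ|² du = 1, integrated from −∞ to ∞.
With ∫₀^∞ u^0 e^(−αu) du = 0!/α^1, the integral (without the A² prefactor) comes out to b.
Hence A² = 1/[b].
With b = 4.97: A² = 0.2012 and A = 0.4486.

A ≈ 0.449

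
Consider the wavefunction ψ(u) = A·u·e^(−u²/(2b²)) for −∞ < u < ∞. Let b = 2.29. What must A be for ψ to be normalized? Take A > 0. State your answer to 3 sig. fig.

Require ∫ |ψ|² du = 1 over the whole domain.
The integral (without the A² prefactor) comes out to √(π)·b^3/2.
Hence A² = 1/[√(π)·b^3/2].
Substituting b = 2.29 gives A² = 0.09396, so A = 0.3065.

A ≈ 0.307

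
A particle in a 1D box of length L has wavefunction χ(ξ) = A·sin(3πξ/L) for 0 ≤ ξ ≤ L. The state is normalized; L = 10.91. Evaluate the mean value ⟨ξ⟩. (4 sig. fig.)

⟨ξ⟩ ≈ 5.455

⟨ξ⟩ = ∫ ξ |χ|² dξ over the full domain.
With ∫₀^L sin²(nπξ/L) dξ = L/2, the ratio of the moment integral to the normalization integral gives ⟨ξ⟩ = L/2.
Putting L = 10.91 gives 5.4550.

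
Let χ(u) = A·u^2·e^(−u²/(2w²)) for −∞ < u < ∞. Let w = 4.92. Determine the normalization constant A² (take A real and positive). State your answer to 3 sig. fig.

Normalization requires ∫|χ|² du = 1, integrated from −∞ to ∞.
With ∫_{−∞}^{∞} u^(2m) e^(−αu²) du = (2m−1)!!·√π / (2^m α^(m+1/2)), with χ = A·u^2·e^(−u²/(2w²)), the integral evaluates to A²·[3·√(π)·w^5/4].
Setting this equal to 1 gives A² = 1/(3·√(π)·w^5/4).
With w = 4.92: A² = 0.0002609 and A = 0.01615.

A^2 ≈ 0.000261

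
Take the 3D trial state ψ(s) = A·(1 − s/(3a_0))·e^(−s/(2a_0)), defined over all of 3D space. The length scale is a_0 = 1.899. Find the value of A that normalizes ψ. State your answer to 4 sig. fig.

A ≈ 0.1320

We need A² ∫|f|² 4πs² ds = 1, taking the integral from 0 to ∞.
Recall ∫₀^∞ s^m e^(−s/β) ds = m!·β^(m+1), carrying out the integral gives A² · 8·π·a_0^3/3.
Setting this equal to 1 gives A² = 1/(8·π·a_0^3/3).
Plugging in a_0 = 1.899 yields A = 0.13202.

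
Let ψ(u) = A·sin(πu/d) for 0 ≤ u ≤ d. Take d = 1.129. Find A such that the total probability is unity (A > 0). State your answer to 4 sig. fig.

A ≈ 1.331

We need A² ∫|f|² du = 1, taking the integral from 0 to d.
With ψ = A·sin(πu/d), the integral evaluates to A²·[d/2].
Setting this equal to 1 gives A² = 1/(d/2).
Substituting d = 1.129 gives A² = 1.7715, so A = 1.3310.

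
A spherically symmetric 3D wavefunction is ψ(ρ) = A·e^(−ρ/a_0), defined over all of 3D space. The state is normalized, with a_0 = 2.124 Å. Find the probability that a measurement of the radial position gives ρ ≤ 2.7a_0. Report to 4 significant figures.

With dV = 4πρ²dρ, the probability is ∫|ψ|² dV over ρ ≤ 2.7a_0.
The full normalization integral is A²·[π·a_0^3] = 1, fixing A².
In terms of u = ρ/a_0 (A², 4π and the length scale all cancel between numerator and denominator), P = [∫_{0}^{2.7} u^2·e^(-2·u) du] / [∫_{0}^{∞} u^2·e^(-2·u) du].
An antiderivative of u^2·e^(-2·u) is -(2·u^2 + 2·u + 1)·e^(-2·u)/4; evaluating from 0 to 2.7 gives 1/4 - 1049·e^(-27/5)/200, while the full integral is 1/4.
This evaluates to P = 0.90524.

P ≈ 0.9052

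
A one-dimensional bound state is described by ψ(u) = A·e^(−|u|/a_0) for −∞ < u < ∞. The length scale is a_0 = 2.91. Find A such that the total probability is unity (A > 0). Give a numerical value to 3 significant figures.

A ≈ 0.586

Normalization requires ∫|ψ|² du = 1, integrated from −∞ to ∞.
Carrying out the integral gives A² · a_0.
Hence A² = 1/[a_0].
Plugging in a_0 = 2.91 yields A = 0.5862.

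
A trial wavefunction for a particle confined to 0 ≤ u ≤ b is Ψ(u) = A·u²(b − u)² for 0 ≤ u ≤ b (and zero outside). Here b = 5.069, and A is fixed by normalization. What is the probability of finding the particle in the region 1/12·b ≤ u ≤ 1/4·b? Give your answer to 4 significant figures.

P ≈ 0.04855

|Ψ|² is the probability density, so P = ∫_{1/12·b}^{1/4·b} |Ψ|² du.
With A² fixed by ∫|Ψ|² = 1, i.e. A² = (b^9/630)^(−1), substitute and integrate.
Let t = u/b; then A² and the length scale cancel, so P = ∫_{1/12}^{1/4} t^4·(1 - t)^4 dt ÷ ∫_{0}^{1} t^4·(1 - t)^4 dt.
Using ∫ t^4·(1 - t)^4 dt = t^5·(70·t^4 - 315·t^3 + 540·t^2 - 420·t + 126)/630, the numerator is ≈ 0.0000770591 and the denominator is 1/630.
The result is P = 0.048547.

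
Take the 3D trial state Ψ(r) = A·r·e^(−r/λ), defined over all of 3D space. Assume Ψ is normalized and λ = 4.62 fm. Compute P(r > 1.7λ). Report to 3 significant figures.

P ≈ 0.744

With dV = 4πr²dr, the probability is ∫|Ψ|² dV over r > 1.7λ.
A² is fixed by ∫₀^∞ 4πr²|Ψ|² dr = 1, i.e. A² = (3·π·λ^5)^(−1).
Substituting u = r/λ, A², 4π and the length scale all cancel in the ratio: P = ∫_{1.7}^{∞} u^4·e^(-2·u) du / ∫_{0}^{∞} u^4·e^(-2·u) du.
An antiderivative of u^4·e^(-2·u) is -(u^4/2 + u^3 + 3·u^2/2 + 3·u/2 + 3/4)·e^(-2·u); evaluating from 1.7 to ∞ gives ≈ 0.55814, while the full integral is 3/4.
Taking the ratio yields P = 0.7442.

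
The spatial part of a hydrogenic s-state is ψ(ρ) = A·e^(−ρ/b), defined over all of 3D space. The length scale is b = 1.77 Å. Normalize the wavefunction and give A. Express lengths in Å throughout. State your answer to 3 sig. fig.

A ≈ 0.240 Å^(-3/2)

Require ∫ |ψ|² 4πρ² dρ = 1 over the whole domain.
In 3D with spherical symmetry the volume element is 4πρ² dρ.
With ∫₀^∞ ρ^2 e^(−αρ) dρ = 2!/α^3, with ψ = A·e^(−ρ/b), the integral evaluates to A²·[π·b^3].
So A² = (π·b^3)^(−1).
With b = 1.77: A² = 0.05740 and A = 0.2396.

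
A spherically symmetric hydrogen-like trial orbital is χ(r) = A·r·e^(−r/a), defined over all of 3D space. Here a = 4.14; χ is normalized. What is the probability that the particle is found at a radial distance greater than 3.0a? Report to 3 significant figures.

With dV = 4πr²dr, the probability is ∫|χ|² dV over r > 3.0a.
The full normalization integral is A²·[3·π·a^5] = 1, fixing A².
Let u = r/a; then A², 4π and the length scale all cancel, so P = ∫_{3.0}^{∞} u^4·e^(-2·u) du ÷ ∫_{0}^{∞} u^4·e^(-2·u) du.
With ∫ u^4·e^(-2·u) du = -(u^4/2 + u^3 + 3·u^2/2 + 3·u/2 + 3/4)·e^(-2·u) + C, the region integral is 345·e^(-6)/4 and the full one is 3/4.
The region integral divided by the full integral gives P = 0.2851.

P ≈ 0.285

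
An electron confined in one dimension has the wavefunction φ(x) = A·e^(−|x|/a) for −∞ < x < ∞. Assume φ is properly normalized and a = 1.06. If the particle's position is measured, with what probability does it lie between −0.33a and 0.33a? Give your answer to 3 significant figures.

|φ|² is the probability density, so P = ∫_{−0.33a}^{0.33a} |φ|² dx.
The normalization integral ∫|φ|²dx over the whole domain equals a·A², and A² cancels in the ratio.
By symmetry take twice the x ≥ 0 contribution in numerator and denominator; the 2's cancel. Substituting u = x/a, A² and the length scale cancel in the ratio: P = ∫_{0}^{0.33} e^(-2·u) du / ∫_{0}^{∞} e^(-2·u) du.
Using ∫ e^(-2·u) du = -e^(-2·u)/2, the numerator is 1/2 - e^(-33/50)/2 and the denominator is 1/2.
This works out to P = 0.4831.

P ≈ 0.483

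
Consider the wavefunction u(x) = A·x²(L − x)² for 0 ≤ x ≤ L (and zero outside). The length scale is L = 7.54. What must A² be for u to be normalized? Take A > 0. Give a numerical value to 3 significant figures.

A^2 ≈ 0.00000800

The normalization condition is ∫|u|² dx = 1 from 0 to L.
Expanding the polynomial and integrating term by term, carrying out the integral gives A² · L^9/630.
Setting this equal to 1 gives A² = 1/(L^9/630).
With L = 7.54: A² = 0.000007998 and A = 0.002828.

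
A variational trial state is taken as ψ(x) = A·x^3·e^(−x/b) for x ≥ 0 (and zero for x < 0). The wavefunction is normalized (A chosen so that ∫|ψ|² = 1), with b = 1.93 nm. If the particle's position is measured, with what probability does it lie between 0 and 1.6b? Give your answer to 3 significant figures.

P = ∫_{0}^{1.6b} |ψ(x)|² dx.
The normalization integral ∫|ψ|²dx over the whole domain equals 45·b^7/8·A², and A² cancels in the ratio.
Let u = x/b; then A² and the length scale cancel, so P = ∫_{0}^{1.6} u^6·e^(-2·u) du ÷ ∫_{0}^{∞} u^6·e^(-2·u) du.
An antiderivative of u^6·e^(-2·u) is -(4·u^6 + 12·u^5 + 30·u^4 + 60·u^3 + 90·u^2 + 90·u + 45)·e^(-2·u)/8; evaluating from 0 to 1.6 gives ≈ 0.25098, while the full integral is 45/8.
Evaluating gives P = 0.04462.

P ≈ 0.0446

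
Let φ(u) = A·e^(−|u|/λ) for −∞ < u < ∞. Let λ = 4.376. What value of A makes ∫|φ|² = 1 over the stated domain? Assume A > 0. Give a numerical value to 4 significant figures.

The normalization condition is ∫|φ|² du = 1 from −∞ to ∞.
Carrying out the integral gives A² · λ.
Substituting λ = 4.376 gives A² = 0.22852, so A = 0.47804.

A ≈ 0.4780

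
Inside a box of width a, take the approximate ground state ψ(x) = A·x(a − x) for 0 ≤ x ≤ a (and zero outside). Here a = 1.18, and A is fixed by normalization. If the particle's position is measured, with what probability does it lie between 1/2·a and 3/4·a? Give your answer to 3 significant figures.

P ≈ 0.396

The probability is P = ∫ |ψ|² dx over [1/2·a, 3/4·a].
The normalization integral ∫|ψ|²dx over the whole domain equals a^5/30·A², and A² cancels in the ratio.
Substituting u = x/a, A² and the length scale cancel in the ratio: P = ∫_{1/2}^{3/4} u^2·(1 - u)^2 du / ∫_{0}^{1} u^2·(1 - u)^2 du.
With ∫ u^2·(1 - u)^2 du = u^3·(6·u^2 - 15·u + 10)/30 + C, the region integral is ≈ 0.013216 and the full one is 1/30.
Taking the ratio, P = 203/512.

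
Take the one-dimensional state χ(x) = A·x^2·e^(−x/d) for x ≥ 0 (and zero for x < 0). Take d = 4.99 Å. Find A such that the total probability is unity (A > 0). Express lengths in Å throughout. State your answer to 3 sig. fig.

We need A² ∫|f|² dx = 1, taking the integral from 0 to ∞.
With χ = A·x^2·e^(−x/d), the integral evaluates to A²·[3·d^5/4].
Setting this equal to 1 gives A² = 1/(3·d^5/4).
Substituting d = 4.99 gives A² = 0.0004310, so A = 0.02076.

A ≈ 0.0208 Å^(-5/2)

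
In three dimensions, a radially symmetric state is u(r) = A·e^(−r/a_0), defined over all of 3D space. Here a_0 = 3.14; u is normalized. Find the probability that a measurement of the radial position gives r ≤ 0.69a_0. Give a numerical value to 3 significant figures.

P ≈ 0.162

With dV = 4πr²dr, the probability is ∫|u|² dV over r ≤ 0.69a_0.
Normalization gives A² = 1/(π·a_0^3).
Let t = r/a_0; then A², 4π and the length scale all cancel, so P = ∫_{0}^{0.69} t^2·e^(-2·t) dt ÷ ∫_{0}^{∞} t^2·e^(-2·t) dt.
Using ∫ t^2·e^(-2·t) dt = -(2·t^2 + 2·t + 1)·e^(-2·t)/4, the numerator is ≈ 0.040422 and the denominator is 1/4.
Taking the ratio yields P = 0.1617.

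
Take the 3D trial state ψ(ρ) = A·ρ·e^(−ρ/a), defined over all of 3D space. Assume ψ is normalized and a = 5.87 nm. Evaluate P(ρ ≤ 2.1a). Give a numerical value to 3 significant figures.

P ≈ 0.410

Integrate the radial probability density 4πρ²|ψ|² over ρ ≤ 2.1a.
A² is fixed by ∫₀^∞ 4πρ²|ψ|² dρ = 1, i.e. A² = (3·π·a^5)^(−1).
In terms of u = ρ/a (A², 4π and the length scale all cancel between numerator and denominator), P = [∫_{0}^{2.1} u^4·e^(-2·u) du] / [∫_{0}^{∞} u^4·e^(-2·u) du].
With ∫ u^4·e^(-2·u) du = -(u^4/2 + u^3 + 3·u^2/2 + 3·u/2 + 3/4)·e^(-2·u) + C, the region integral is ≈ 0.30763 and the full one is 3/4.
The region integral divided by the full integral gives P = 0.4102.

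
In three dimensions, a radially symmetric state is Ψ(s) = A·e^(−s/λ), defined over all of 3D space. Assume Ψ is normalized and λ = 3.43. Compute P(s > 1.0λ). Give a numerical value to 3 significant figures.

P ≈ 0.677

P = ∫ |Ψ|² 4πs² ds over s > 1.0λ.
A² is fixed by ∫₀^∞ 4πs²|Ψ|² ds = 1, i.e. A² = (π·λ^3)^(−1).
Substituting u = s/λ, A², 4π and the length scale all cancel in the ratio: P = ∫_{1.0}^{∞} u^2·e^(-2·u) du / ∫_{0}^{∞} u^2·e^(-2·u) du.
Using ∫ u^2·e^(-2·u) du = -(2·u^2 + 2·u + 1)·e^(-2·u)/4, the numerator is 5·e^(-2)/4 and the denominator is 1/4.
This evaluates to P = 0.6767.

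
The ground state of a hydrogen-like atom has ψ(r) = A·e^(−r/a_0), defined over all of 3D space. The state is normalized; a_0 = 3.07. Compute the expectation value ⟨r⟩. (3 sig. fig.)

⟨r⟩ ≈ 4.61

⟨r⟩ = ∫ r |ψ|² 4πr² dr over the full domain.
Since the A² factors cancel between numerator and denominator, ⟨r⟩ = 3·a_0/2.
With a_0 = 3.07, ⟨r⟩ = 4.605.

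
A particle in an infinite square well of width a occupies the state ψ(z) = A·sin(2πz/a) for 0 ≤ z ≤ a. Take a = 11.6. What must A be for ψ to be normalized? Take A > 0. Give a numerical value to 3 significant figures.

A ≈ 0.415

We need A² ∫|f|² dz = 1, taking the integral from 0 to a.
Carrying out the integral gives A² · a/2.
Setting this equal to 1 gives A² = 1/(a/2).
Substituting a = 11.6 gives A² = 0.1724, so A = 0.4152.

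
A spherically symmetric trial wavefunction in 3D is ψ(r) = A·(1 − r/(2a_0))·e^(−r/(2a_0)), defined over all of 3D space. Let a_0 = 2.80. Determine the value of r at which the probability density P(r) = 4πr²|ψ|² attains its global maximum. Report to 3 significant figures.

r ≈ 14.7

Differentiate P(r) = 4πr²|ψ|² with respect to r and set to zero.
This gives r = a_0·(√(5) + 3).
With a_0 = 2.80, the most probable radial distance is 14.66.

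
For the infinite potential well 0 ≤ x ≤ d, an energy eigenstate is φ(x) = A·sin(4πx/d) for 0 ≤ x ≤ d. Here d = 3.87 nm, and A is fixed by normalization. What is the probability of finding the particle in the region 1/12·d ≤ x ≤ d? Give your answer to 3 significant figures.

P ≈ 0.951

|φ|² is the probability density, so P = ∫_{1/12·d}^{d} |φ|² dx.
The normalization integral ∫|φ|²dx over the whole domain equals d/2·A², and A² cancels in the ratio.
In terms of u = x/d (A² and the length scale cancel between numerator and denominator), P = [∫_{1/12}^{1} sin(4·π·u)^2 du] / [∫_{0}^{1} sin(4·π·u)^2 du].
Using ∫ sin(4·π·u)^2 du = u/2 - sin(4·π·u)·cos(4·π·u)/(8·π), the numerator is √(3)/(32·π) + 11/24 and the denominator is 1/2.
This works out to P = √(3)/(16·π) + 11/12.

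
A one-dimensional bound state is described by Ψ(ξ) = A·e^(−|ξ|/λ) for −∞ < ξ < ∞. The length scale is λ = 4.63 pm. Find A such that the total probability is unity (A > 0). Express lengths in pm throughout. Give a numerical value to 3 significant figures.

A ≈ 0.465 pm^(-1/2)

We need A² ∫|f|² dξ = 1, taking the integral from −∞ to ∞.
With ∫₀^∞ ξ^0 e^(−αξ) dξ = 0!/α^1, carrying out the integral gives A² · λ.
Setting this equal to 1 gives A² = 1/(λ).
Substituting λ = 4.63 gives A² = 0.2160, so A = 0.4647.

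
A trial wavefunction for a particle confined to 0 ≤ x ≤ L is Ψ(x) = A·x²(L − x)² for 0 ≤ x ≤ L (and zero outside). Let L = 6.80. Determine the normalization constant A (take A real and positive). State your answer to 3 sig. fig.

A ≈ 0.00450

We need A² ∫|f|² dx = 1, taking the integral from 0 to L.
The integral (without the A² prefactor) comes out to L^9/630.
So A² = (L^9/630)^(−1).
With L = 6.80: A² = 0.00002027 and A = 0.004502.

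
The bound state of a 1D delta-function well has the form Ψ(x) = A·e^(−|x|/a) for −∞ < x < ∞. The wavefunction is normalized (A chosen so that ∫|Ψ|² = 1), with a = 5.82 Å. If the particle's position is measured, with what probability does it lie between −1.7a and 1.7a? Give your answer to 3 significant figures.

P ≈ 0.967

P = ∫_{−1.7a}^{1.7a} |Ψ(x)|² dx.
Since A² = 1/(a), this is the region integral divided by the full normalization integral.
By symmetry take twice the x ≥ 0 contribution in numerator and denominator; the 2's cancel. Let u = x/a; then A² and the length scale cancel, so P = ∫_{0}^{1.7} e^(-2·u) du ÷ ∫_{0}^{∞} e^(-2·u) du.
Using ∫ e^(-2·u) du = -e^(-2·u)/2, the numerator is 1/2 - e^(-17/5)/2 and the denominator is 1/2.
Taking the ratio, P = 0.9666.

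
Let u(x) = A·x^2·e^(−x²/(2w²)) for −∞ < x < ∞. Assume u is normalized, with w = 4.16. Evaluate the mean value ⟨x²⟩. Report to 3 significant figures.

⟨x^2⟩ ≈ 43.3

The expectation value is the |u|²-weighted average of x^2: ∫ x^2|u|² dx.
Differentiating ∫e^(−αx²) dx = √(π/α) under α to get the higher moments, the ratio of the moment integral to the normalization integral gives ⟨x²⟩ = 5·w^2/2.
With w = 4.16, ⟨x^2⟩ = 43.26.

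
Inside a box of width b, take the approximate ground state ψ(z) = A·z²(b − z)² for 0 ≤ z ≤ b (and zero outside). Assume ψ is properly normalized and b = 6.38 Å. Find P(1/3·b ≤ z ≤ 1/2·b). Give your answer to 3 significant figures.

P ≈ 0.355

|ψ|² is the probability density, so P = ∫_{1/3·b}^{1/2·b} |ψ|² dz.
The normalization integral ∫|ψ|²dz over the whole domain equals b^9/630·A², and A² cancels in the ratio.
Substituting u = z/b, A² and the length scale cancel in the ratio: P = ∫_{1/3}^{1/2} u^4·(1 - u)^4 du / ∫_{0}^{1} u^4·(1 - u)^4 du.
An antiderivative of u^4·(1 - u)^4 is u^5·(70·u^4 - 315·u^3 + 540·u^2 - 420·u + 126)/630; evaluating from 1/3 to 1/2 gives ≈ 0.00056374, while the full integral is 1/630.
This works out to P = 0.3552.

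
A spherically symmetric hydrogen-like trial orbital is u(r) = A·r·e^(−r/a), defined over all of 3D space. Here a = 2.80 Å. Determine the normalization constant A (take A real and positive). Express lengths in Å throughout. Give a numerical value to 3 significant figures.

A ≈ 0.0248 Å^(-5/2)

Normalization requires ∫|u|² 4πr² dr = 1, integrated from 0 to ∞.
The angular integral contributes 4π, leaving ∫₀^∞ r²|u|² dr.
∫|u|² 4πr² dr = A²·(3·π·a^5).
Hence A² = 1/[3·π·a^5].
Substituting a = 2.80 gives A² = 0.0006165, so A = 0.02483.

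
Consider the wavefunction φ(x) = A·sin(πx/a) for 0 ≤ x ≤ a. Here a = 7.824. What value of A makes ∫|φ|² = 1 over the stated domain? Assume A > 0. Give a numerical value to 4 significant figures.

A ≈ 0.5056

Normalization requires ∫|φ|² dx = 1, integrated from 0 to a.
Using sin²θ = (1 − cos 2θ)/2, the integral (without the A² prefactor) comes out to a/2.
Hence A² = 1/[a/2].
Substituting a = 7.824 gives A² = 0.25562, so A = 0.50559.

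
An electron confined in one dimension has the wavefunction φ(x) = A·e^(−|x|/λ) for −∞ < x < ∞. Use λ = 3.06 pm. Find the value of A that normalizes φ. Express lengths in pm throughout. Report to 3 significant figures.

Normalization requires ∫|φ|² dx = 1, integrated from −∞ to ∞.
The integral (without the A² prefactor) comes out to λ.
Setting this equal to 1 gives A² = 1/(λ).
Substituting λ = 3.06 gives A² = 0.3268, so A = 0.5717.

A ≈ 0.572 pm^(-1/2)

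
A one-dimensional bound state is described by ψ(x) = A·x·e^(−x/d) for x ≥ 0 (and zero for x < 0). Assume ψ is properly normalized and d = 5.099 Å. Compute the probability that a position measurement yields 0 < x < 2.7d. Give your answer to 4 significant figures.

The probability is P = ∫ |ψ|² dx over [0, 2.7d].
Since A² = 1/(d^3/4), this is the region integral divided by the full normalization integral.
Substituting u = x/d, A² and the length scale cancel in the ratio: P = ∫_{0}^{2.7} u^2·e^(-2·u) du / ∫_{0}^{∞} u^2·e^(-2·u) du.
With ∫ u^2·e^(-2·u) du = -(2·u^2 + 2·u + 1)·e^(-2·u)/4 + C, the region integral is 1/4 - 1049·e^(-27/5)/200 and the full one is 1/4.
The result is P = 0.90524.

P ≈ 0.9052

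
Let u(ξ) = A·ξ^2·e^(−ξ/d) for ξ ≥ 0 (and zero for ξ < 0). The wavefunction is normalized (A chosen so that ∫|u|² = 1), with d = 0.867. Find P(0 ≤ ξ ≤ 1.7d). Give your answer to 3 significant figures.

P ≈ 0.256

|u|² is the probability density, so P = ∫_{0}^{1.7d} |u|² dξ.
With A² fixed by ∫|u|² = 1, i.e. A² = (3·d^5/4)^(−1), substitute and integrate.
Substituting t = ξ/d, A² and the length scale cancel in the ratio: P = ∫_{0}^{1.7} t^4·e^(-2·t) dt / ∫_{0}^{∞} t^4·e^(-2·t) dt.
Using ∫ t^4·e^(-2·t) dt = -(t^4/2 + t^3 + 3·t^2/2 + 3·t/2 + 3/4)·e^(-2·t), the numerator is ≈ 0.19186 and the denominator is 3/4.
Evaluating gives P = 0.2558.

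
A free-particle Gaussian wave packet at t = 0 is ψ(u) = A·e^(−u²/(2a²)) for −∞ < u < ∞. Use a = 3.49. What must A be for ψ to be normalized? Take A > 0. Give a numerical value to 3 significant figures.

The normalization condition is ∫|ψ|² du = 1 from −∞ to ∞.
∫|ψ|² du = A²·(√(π)·a).
Setting this equal to 1 gives A² = 1/(√(π)·a).
Substituting a = 3.49 gives A² = 0.1617, so A = 0.4021.

A ≈ 0.402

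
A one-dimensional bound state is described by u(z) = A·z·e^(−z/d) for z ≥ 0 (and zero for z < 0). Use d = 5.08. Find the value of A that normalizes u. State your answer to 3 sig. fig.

Normalization requires ∫|u|² dz = 1, integrated from 0 to ∞.
With u = A·z·e^(−z/d), the integral evaluates to A²·[d^3/4].
Setting this equal to 1 gives A² = 1/(d^3/4).
With d = 5.08: A² = 0.03051 and A = 0.1747.

A ≈ 0.175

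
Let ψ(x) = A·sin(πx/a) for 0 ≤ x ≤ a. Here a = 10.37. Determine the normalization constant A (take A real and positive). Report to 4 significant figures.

A ≈ 0.4392

The normalization condition is ∫|ψ|² dx = 1 from 0 to a.
The integral (without the A² prefactor) comes out to a/2.
So A² = (a/2)^(−1).
Substituting a = 10.37 gives A² = 0.19286, so A = 0.43916.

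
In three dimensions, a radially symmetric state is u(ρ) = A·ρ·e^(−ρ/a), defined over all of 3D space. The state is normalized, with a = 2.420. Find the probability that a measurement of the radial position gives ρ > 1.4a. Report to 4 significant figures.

Integrate the radial probability density 4πρ²|u|² over ρ > 1.4a.
The full normalization integral is A²·[3·π·a^5] = 1, fixing A².
Substituting t = ρ/a, A², 4π and the length scale all cancel in the ratio: P = ∫_{1.4}^{∞} t^4·e^(-2·t) dt / ∫_{0}^{∞} t^4·e^(-2·t) dt.
With ∫ t^4·e^(-2·t) dt = -(t^4/2 + t^3 + 3·t^2/2 + 3·t/2 + 3/4)·e^(-2·t) + C, the region integral is ≈ 0.635757 and the full one is 3/4.
This evaluates to P = 0.84768.

P ≈ 0.8477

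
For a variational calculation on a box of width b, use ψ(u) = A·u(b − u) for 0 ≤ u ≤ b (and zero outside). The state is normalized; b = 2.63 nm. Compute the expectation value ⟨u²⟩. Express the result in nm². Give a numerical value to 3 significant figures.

⟨u^2⟩ ≈ 1.98 nm^2

⟨u²⟩ = ∫ u^2 |ψ|² du over the full domain.
Since the A² factors cancel between numerator and denominator, ⟨u²⟩ = 2·b^2/7.
Putting b = 2.63 gives 1.976.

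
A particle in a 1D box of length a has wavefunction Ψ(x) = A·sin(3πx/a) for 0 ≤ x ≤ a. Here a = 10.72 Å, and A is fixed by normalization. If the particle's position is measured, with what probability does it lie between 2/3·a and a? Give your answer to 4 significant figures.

P = ∫_{2/3·a}^{a} |Ψ(x)|² dx.
With A² fixed by ∫|Ψ|² = 1, i.e. A² = (a/2)^(−1), substitute and integrate.
Substituting u = x/a, A² and the length scale cancel in the ratio: P = ∫_{2/3}^{1} sin(3·π·u)^2 du / ∫_{0}^{1} sin(3·π·u)^2 du.
With ∫ sin(3·π·u)^2 du = u/2 - sin(6·π·u)/(12·π) + C, the region integral is 1/6 and the full one is 1/2.
Taking the ratio, P = 1/3.

P ≈ 0.3333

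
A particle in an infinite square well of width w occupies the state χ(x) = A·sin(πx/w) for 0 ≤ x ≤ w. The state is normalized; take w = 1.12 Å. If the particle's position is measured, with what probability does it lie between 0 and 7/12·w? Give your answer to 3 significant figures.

P ≈ 0.663

|χ|² is the probability density, so P = ∫_{0}^{7/12·w} |χ|² dx.
With A² fixed by ∫|χ|² = 1, i.e. A² = (w/2)^(−1), substitute and integrate.
In terms of u = x/w (A² and the length scale cancel between numerator and denominator), P = [∫_{0}^{7/12} sin(π·u)^2 du] / [∫_{0}^{1} sin(π·u)^2 du].
Using ∫ sin(π·u)^2 du = u/2 - sin(2·π·u)/(4·π), the numerator is 1/(8·π) + 7/24 and the denominator is 1/2.
Evaluating gives P = (3 + 7·π)/(12·π).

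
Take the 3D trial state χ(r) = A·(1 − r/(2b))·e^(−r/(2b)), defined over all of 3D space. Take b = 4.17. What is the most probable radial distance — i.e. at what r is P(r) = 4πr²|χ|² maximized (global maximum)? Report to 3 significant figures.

The maximum of P(r) = 4πr²|χ|² occurs where its derivative vanishes.
This gives r = b·(√(5) + 3).
With b = 4.17, the most probable radial distance is 21.83.

r ≈ 21.8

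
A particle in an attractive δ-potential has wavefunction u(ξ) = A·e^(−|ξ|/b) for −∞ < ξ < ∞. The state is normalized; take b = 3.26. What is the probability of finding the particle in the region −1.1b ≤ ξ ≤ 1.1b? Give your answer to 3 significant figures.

P ≈ 0.889

|u|² is the probability density, so P = ∫_{−1.1b}^{1.1b} |u|² dξ.
Since A² = 1/(b), this is the region integral divided by the full normalization integral.
By symmetry take twice the ξ ≥ 0 contribution in numerator and denominator; the 2's cancel. Substituting t = ξ/b, A² and the length scale cancel in the ratio: P = ∫_{0}^{1.1} e^(-2·t) dt / ∫_{0}^{∞} e^(-2·t) dt.
Using ∫ e^(-2·t) dt = -e^(-2·t)/2, the numerator is 1/2 - e^(-11/5)/2 and the denominator is 1/2.
Evaluating gives P = 0.8892.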